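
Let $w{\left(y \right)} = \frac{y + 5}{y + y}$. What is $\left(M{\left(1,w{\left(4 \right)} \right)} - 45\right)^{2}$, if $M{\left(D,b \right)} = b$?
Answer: $\frac{123201}{64} \approx 1925.0$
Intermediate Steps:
$w{\left(y \right)} = \frac{5 + y}{2 y}$
$\left(M{\left(1,w{\left(4 \right)} \right)} - 45\right)^{2} = \left(\frac{5 + 4}{2 \cdot 4} - 45\right)^{2} = \left(\frac{1}{2} \cdot \frac{1}{4} \cdot 9 - 45\right)^{2} = \left(\frac{9}{8} - 45\right)^{2} = \left(- \frac{351}{8}\right)^{2} = \frac{123201}{64}$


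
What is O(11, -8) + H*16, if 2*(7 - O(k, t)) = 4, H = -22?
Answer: -347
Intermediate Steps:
O(k, t) = 5 (O(k, t) = 7 - 1/2*4 = 7 - 2 = 5)
O(11, -8) + H*16 = 5 - 22*16 = 5 - 352 = -347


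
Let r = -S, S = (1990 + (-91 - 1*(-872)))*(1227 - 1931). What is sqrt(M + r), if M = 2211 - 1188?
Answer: sqrt(1951807) ≈ 1397.1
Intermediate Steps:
M = 1023
S = -1950784 (S = (1990 + (-91 + 872))*(-704) = (1990 + 781)*(-704) = 2771*(-704) = -1950784)
r = 1950784 (r = -1*(-1950784) = 1950784)
sqrt(M + r) = sqrt(1023 + 1950784) = sqrt(1951807)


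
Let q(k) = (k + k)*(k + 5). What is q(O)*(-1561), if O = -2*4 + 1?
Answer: -43708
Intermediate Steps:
O = -7 (O = -8 + 1 = -7)
q(k) = 2*k*(5 + k) (q(k) = (2*k)*(5 + k) = 2*k*(5 + k))
q(O)*(-1561) = (2*(-7)*(5 - 7))*(-1561) = (2*(-7)*(-2))*(-1561) = 28*(-1561) = -43708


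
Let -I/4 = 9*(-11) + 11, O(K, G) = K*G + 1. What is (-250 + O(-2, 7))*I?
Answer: -92576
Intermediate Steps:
O(K, G) = 1 + G*K (O(K, G) = G*K + 1 = 1 + G*K)
I = 352 (I = -4*(9*(-11) + 11) = -4*(-99 + 11) = -4*(-88) = 352)
(-250 + O(-2, 7))*I = (-250 + (1 + 7*(-2)))*352 = (-250 + (1 - 14))*352 = (-250 - 13)*352 = -263*352 = -92576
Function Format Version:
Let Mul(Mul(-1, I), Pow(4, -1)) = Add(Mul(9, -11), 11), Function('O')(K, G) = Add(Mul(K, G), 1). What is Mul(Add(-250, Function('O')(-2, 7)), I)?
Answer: -92576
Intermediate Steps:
Function('O')(K, G) = Add(1, Mul(G, K)) (Function('O')(K, G) = Add(Mul(G, K), 1) = Add(1, Mul(G, K)))
I = 352 (I = Mul(-4, Add(Mul(9, -11), 11)) = Mul(-4, Add(-99, 11)) = Mul(-4, -88) = 352)
Mul(Add(-250, Function('O')(-2, 7)), I) = Mul(Add(-250, Add(1, Mul(7, -2))), 352) = Mul(Add(-250, Add(1, -14)), 352) = Mul(Add(-250, -13), 352) = Mul(-263, 352) = -92576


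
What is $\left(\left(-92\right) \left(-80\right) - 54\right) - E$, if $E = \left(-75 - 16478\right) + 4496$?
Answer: $19363$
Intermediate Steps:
$E = -12057$ ($E = -16553 + 4496 = -12057$)
$\left(\left(-92\right) \left(-80\right) - 54\right) - E = \left(\left(-92\right) \left(-80\right) - 54\right) - -12057 = \left(7360 - 54\right) + 12057 = 7306 + 12057 = 19363$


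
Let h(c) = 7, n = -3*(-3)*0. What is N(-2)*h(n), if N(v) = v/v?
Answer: 7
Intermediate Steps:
n = 0 (n = 9*0 = 0)
N(v) = 1
N(-2)*h(n) = 1*7 = 7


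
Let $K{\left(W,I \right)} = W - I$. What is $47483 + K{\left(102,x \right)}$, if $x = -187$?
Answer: $47772$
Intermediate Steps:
$47483 + K{\left(102,x \right)} = 47483 + \left(102 - -187\right) = 47483 + \left(102 + 187\right) = 47483 + 289 = 47772$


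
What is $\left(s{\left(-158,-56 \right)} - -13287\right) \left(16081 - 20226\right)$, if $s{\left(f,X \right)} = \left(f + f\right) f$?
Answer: $-262026175$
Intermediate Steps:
$s{\left(f,X \right)} = 2 f^{2}$ ($s{\left(f,X \right)} = 2 f f = 2 f^{2}$)
$\left(s{\left(-158,-56 \right)} - -13287\right) \left(16081 - 20226\right) = \left(2 \left(-158\right)^{2} - -13287\right) \left(16081 - 20226\right) = \left(2 \cdot 24964 + 13287\right) \left(-4145\right) = \left(49928 + 13287\right) \left(-4145\right) = 63215 \left(-4145\right) = -262026175$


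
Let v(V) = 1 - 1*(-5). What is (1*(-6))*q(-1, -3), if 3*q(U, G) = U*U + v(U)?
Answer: -14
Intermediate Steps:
v(V) = 6 (v(V) = 1 + 5 = 6)
q(U, G) = 2 + U**2/3 (q(U, G) = (U*U + 6)/3 = (U**2 + 6)/3 = (6 + U**2)/3 = 2 + U**2/3)
(1*(-6))*q(-1, -3) = (1*(-6))*(2 + (1/3)*(-1)**2) = -6*(2 + (1/3)*1) = -6*(2 + 1/3) = -6*7/3 = -14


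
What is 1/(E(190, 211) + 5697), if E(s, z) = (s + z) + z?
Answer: 1/6309 ≈ 0.00015850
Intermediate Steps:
E(s, z) = s + 2*z
1/(E(190, 211) + 5697) = 1/((190 + 2*211) + 5697) = 1/((190 + 422) + 5697) = 1/(612 + 5697) = 1/6309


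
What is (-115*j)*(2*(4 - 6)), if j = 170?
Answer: 78200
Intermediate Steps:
(-115*j)*(2*(4 - 6)) = (-115*170)*(2*(4 - 6)) = -39100*(-2) = -19550*(-4) = 78200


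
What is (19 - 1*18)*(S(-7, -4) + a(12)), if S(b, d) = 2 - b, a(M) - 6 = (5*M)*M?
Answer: 735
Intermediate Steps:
a(M) = 6 + 5*M**2 (a(M) = 6 + (5*M)*M = 6 + 5*M**2)
(19 - 1*18)*(S(-7, -4) + a(12)) = (19 - 1*18)*((2 - 1*(-7)) + (6 + 5*12**2)) = (19 - 18)*((2 + 7) + (6 + 5*144)) = 1*(9 + (6 + 720)) = 1*(9 + 726) = 1*735 = 735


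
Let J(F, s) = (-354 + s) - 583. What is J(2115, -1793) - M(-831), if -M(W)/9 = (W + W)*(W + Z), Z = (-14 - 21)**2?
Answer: -5896182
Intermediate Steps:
J(F, s) = -937 + s
Z = 1225 (Z = (-35)**2 = 1225)
M(W) = -18*W*(1225 + W) (M(W) = -9*(W + W)*(W + 1225) = -9*2*W*(1225 + W) = -18*W*(1225 + W))
J(2115, -1793) - M(-831) = (-937 - 1793) - (-18)*(-831)*(1225 - 831) = -2730 - (-18)*(-831)*394 = -2730 - 1*5893452 = -2730 - 5893452 = -5896182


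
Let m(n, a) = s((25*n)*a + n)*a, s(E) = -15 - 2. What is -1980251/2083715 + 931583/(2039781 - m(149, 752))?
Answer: -424688084594/855392095795 ≈ -0.49648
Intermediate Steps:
s(E) = -17
m(n, a) = -17*a
-1980251/2083715 + 931583/(2039781 - m(149, 752)) = -1980251/2083715 + 931583/(2039781 - (-17)*752) = -1980251*1/2083715 + 931583/(2039781 - 1*(-12784)) = -1980251/2083715 + 931583/(2039781 + 12784) = -1980251/2083715 + 931583/2052565 = -424688084594/855392095795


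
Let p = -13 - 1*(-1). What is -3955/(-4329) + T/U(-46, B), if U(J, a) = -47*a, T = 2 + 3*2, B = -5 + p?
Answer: 3194677/3458871 ≈ 0.92362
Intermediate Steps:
p = -12 (p = -13 + 1 = -12)
B = -17 (B = -5 - 12 = -17)
T = 8 (T = 2 + 6 = 8)
-3955/(-4329) + T/U(-46, B) = -3955/(-4329) + 8/((-47*(-17))) = -3955*(-1/4329) + 8/799 = 3955/4329 + 8*(1/799) = 3955/4329 + 8/799 = 3194677/3458871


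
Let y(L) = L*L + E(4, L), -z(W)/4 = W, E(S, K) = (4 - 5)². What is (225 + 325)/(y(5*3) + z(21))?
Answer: 275/71 ≈ 3.8732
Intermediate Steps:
E(S, K) = 1 (E(S, K) = (-1)² = 1)
z(W) = -4*W
y(L) = 1 + L² (y(L) = L*L + 1 = L² + 1 = 1 + L²)
(225 + 325)/(y(5*3) + z(21)) = (225 + 325)/((1 + (5*3)²) - 4*21) = 550/((1 + 15²) - 84) = 550/((1 + 225) - 84) = 550/(226 - 84) = 550/142 = 550*(1/142) = 275/71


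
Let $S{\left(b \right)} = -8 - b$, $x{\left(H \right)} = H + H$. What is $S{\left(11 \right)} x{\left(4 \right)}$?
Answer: $-152$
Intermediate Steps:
$x{\left(H \right)} = 2 H$
$S{\left(11 \right)} x{\left(4 \right)} = \left(-8 - 11\right) 2 \cdot 4 = \left(-8 - 11\right) 8 = \left(-19\right) 8 = -152$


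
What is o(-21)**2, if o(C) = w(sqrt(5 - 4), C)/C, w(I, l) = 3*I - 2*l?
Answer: 225/49 ≈ 4.5918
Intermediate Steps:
w(I, l) = -2*l + 3*I
o(C) = (3 - 2*C)/C (o(C) = (-2*C + 3*sqrt(5 - 4))/C = (-2*C + 3*sqrt(1))/C = (-2*C + 3*1)/C = (-2*C + 3)/C = (3 - 2*C)/C)
o(-21)**2 = (-2 + 3/(-21))**2 = (-2 + 3*(-1/21))**2 = (-2 - 1/7)**2 = (-15/7)**2 = 225/49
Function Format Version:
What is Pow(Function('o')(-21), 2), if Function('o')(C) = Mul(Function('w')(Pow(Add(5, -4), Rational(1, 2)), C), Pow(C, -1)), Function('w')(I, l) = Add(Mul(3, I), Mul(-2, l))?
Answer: Rational(225, 49) ≈ 4.5918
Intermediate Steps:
Function('w')(I, l) = Add(Mul(-2, l), Mul(3, I))
Function('o')(C) = Mul(Pow(C, -1), Add(3, Mul(-2, C))) (Function('o')(C) = Mul(Add(Mul(-2, C), Mul(3, Pow(Add(5, -4), Rational(1, 2)))), Pow(C, -1)) = Mul(Add(Mul(-2, C), Mul(3, Pow(1, Rational(1, 2)))), Pow(C, -1)) = Mul(Add(Mul(-2, C), Mul(3, 1)), Pow(C, -1)) = Mul(Add(Mul(-2, C), 3), Pow(C, -1)) = Mul(Add(3, Mul(-2, C)), Pow(C, -1)) = Mul(Pow(C, -1), Add(3, Mul(-2, C))))
Pow(Function('o')(-21), 2) = Pow(Add(-2, Mul(3, Pow(-21, -1))), 2) = Pow(Add(-2, Mul(3, Rational(-1, 21))), 2) = Pow(Add(-2, Rational(-1, 7)), 2) = Pow(Rational(-15, 7), 2) = Rational(225, 49)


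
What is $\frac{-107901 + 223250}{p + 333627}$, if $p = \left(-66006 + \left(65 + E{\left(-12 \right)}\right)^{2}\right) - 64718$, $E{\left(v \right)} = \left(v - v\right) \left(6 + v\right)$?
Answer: $\frac{115349}{207128} \approx 0.5569$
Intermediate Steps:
$E{\left(v \right)} = 0$ ($E{\left(v \right)} = 0 \left(6 + v\right) = 0$)
$p = -126499$ ($p = \left(-66006 + \left(65 + 0\right)^{2}\right) - 64718 = \left(-66006 + 65^{2}\right) - 64718 = \left(-66006 + 4225\right) - 64718 = -61781 - 64718 = -126499$)
$\frac{-107901 + 223250}{p + 333627} = \frac{-107901 + 223250}{-126499 + 333627} = \frac{115349}{207128}$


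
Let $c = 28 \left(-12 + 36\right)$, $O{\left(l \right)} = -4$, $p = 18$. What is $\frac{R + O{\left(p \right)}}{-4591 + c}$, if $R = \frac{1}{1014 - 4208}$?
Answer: $\frac{12777}{12517286} \approx 0.0010207$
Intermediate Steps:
$c = 672$ ($c = 28 \cdot 24 = 672$)
$R = - \frac{1}{3194}$ ($R = \frac{1}{-3194} = - \frac{1}{3194} \approx -0.00031309$)
$\frac{R + O{\left(p \right)}}{-4591 + c} = \frac{- \frac{1}{3194} - 4}{-4591 + 672} = - \frac{12777}{3194 \left(-3919\right)} = \left(- \frac{12777}{3194}\right) \left(- \frac{1}{3919}\right) = \frac{12777}{12517286}$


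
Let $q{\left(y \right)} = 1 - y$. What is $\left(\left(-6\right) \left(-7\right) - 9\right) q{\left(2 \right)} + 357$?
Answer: $324$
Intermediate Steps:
$\left(\left(-6\right) \left(-7\right) - 9\right) q{\left(2 \right)} + 357 = \left(\left(-6\right) \left(-7\right) - 9\right) \left(1 - 2\right) + 357 = \left(42 - 9\right) \left(1 - 2\right) + 357 = 33 \left(-1\right) + 357 = -33 + 357 = 324$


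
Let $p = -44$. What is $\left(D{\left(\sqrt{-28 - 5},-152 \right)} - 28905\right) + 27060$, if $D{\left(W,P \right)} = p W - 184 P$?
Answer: $26123 - 44 i \sqrt{33} \approx 26123.0 - 252.76 i$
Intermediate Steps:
$D{\left(W,P \right)} = - 184 P - 44 W$ ($D{\left(W,P \right)} = - 44 W - 184 P = - 184 P - 44 W$)
$\left(D{\left(\sqrt{-28 - 5},-152 \right)} - 28905\right) + 27060 = \left(\left(\left(-184\right) \left(-152\right) - 44 \sqrt{-28 - 5}\right) - 28905\right) + 27060 = \left(\left(27968 - 44 \sqrt{-33}\right) - 28905\right) + 27060 = \left(\left(27968 - 44 i \sqrt{33}\right) - 28905\right) + 27060 = \left(-937 - 44 i \sqrt{33}\right) + 27060 = 26123 - 44 i \sqrt{33}$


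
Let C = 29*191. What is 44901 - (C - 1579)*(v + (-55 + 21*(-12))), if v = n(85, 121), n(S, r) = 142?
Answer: 698301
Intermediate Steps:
v = 142
C = 5539
44901 - (C - 1579)*(v + (-55 + 21*(-12))) = 44901 - (5539 - 1579)*(142 + (-55 + 21*(-12))) = 44901 - 3960*(142 + (-55 - 252)) = 44901 - 3960*(142 - 307) = 44901 - 3960*(-165) = 44901 - 1*(-653400) = 44901 + 653400 = 698301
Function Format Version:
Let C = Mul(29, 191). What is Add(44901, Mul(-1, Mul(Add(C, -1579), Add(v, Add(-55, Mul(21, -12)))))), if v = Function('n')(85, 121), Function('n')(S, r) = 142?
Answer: 698301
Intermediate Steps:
v = 142
C = 5539
Add(44901, Mul(-1, Mul(Add(C, -1579), Add(v, Add(-55, Mul(21, -12)))))) = Add(44901, Mul(-1, Mul(Add(5539, -1579), Add(142, Add(-55, Mul(21, -12)))))) = Add(44901, Mul(-1, Mul(3960, Add(142, Add(-55, -252))))) = Add(44901, Mul(-1, Mul(3960, Add(142, -307)))) = Add(44901, Mul(-1, Mul(3960, -165))) = Add(44901, Mul(-1, -653400)) = Add(44901, 653400) = 698301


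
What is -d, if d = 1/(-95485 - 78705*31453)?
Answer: 1/5478798070 ≈ 1.8252e-10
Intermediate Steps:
d = -1/5478798070 (d = (1/31453)/(-174190) = -1/174190*1/31453 = -1/5478798070 ≈ -1.8252e-10)
-d = -1*(-1/5478798070) = 1/5478798070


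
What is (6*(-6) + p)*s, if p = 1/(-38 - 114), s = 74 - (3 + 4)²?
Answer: -136825/152 ≈ -900.16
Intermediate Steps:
s = 25 (s = 74 - 1*7² = 74 - 1*49 = 74 - 49 = 25)
p = -1/152 (p = 1/(-152) = -1/152 ≈ -0.0065789)
(6*(-6) + p)*s = (6*(-6) - 1/152)*25 = (-36 - 1/152)*25 = -5473/152*25 = -136825/152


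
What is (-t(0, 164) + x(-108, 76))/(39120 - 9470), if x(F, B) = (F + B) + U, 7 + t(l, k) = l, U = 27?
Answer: 1/14825 ≈ 6.7454e-5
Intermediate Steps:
t(l, k) = -7 + l
x(F, B) = 27 + B + F (x(F, B) = (F + B) + 27 = (B + F) + 27 = 27 + B + F)
(-t(0, 164) + x(-108, 76))/(39120 - 9470) = (-(-7 + 0) + (27 + 76 - 108))/(39120 - 9470) = (-1*(-7) - 5)/29650 = (7 - 5)*(1/29650) = 2*(1/29650) = 1/14825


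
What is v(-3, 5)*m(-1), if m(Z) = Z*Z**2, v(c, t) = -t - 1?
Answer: 6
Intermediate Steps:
v(c, t) = -1 - t
m(Z) = Z**3
v(-3, 5)*m(-1) = (-1 - 1*5)*(-1)**3 = (-1 - 5)*(-1) = -6*(-1) = 6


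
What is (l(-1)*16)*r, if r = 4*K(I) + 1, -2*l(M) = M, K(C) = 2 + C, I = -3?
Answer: -24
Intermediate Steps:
l(M) = -M/2
r = -3 (r = 4*(2 - 3) + 1 = 4*(-1) + 1 = -4 + 1 = -3)
(l(-1)*16)*r = (-1/2*(-1)*16)*(-3) = ((1/2)*16)*(-3) = 8*(-3) = -24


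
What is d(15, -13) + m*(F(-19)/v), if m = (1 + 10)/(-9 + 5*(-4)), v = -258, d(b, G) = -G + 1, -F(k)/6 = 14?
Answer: 17304/1247 ≈ 13.876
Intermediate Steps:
F(k) = -84 (F(k) = -6*14 = -84)
d(b, G) = 1 - G
m = -11/29 (m = 11/(-9 - 20) = 11/(-29) = 11*(-1/29) = -11/29 ≈ -0.37931)
d(15, -13) + m*(F(-19)/v) = (1 - 1*(-13)) - (-924)/(29*(-258)) = (1 + 13) - (-924)*(-1)/(29*258) = 14 - 11/29*14/43 = 14 - 154/1247 = 17304/1247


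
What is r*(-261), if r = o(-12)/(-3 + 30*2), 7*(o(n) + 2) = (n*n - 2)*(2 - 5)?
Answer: 38280/133 ≈ 287.82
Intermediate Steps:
o(n) = -8/7 - 3*n²/7 (o(n) = -2 + ((n*n - 2)*(2 - 5))/7 = -2 + ((n² - 2)*(-3))/7 = -2 + ((-2 + n²)*(-3))/7 = -2 + (6 - 3*n²)/7 = -2 + (6/7 - 3*n²/7) = -8/7 - 3*n²/7)
r = -440/399 (r = (-8/7 - 3/7*(-12)²)/(-3 + 30*2) = (-8/7 - 3/7*144)/(-3 + 60) = (-8/7 - 432/7)/57 = -440/7*1/57 = -440/399 ≈ -1.1028)
r*(-261) = -440/399*(-261) = 38280/133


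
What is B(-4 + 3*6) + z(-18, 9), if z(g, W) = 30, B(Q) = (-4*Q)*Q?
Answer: -754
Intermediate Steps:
B(Q) = -4*Q**2
B(-4 + 3*6) + z(-18, 9) = -4*(-4 + 3*6)**2 + 30 = -4*(-4 + 18)**2 + 30 = -4*14**2 + 30 = -4*196 + 30 = -784 + 30 = -754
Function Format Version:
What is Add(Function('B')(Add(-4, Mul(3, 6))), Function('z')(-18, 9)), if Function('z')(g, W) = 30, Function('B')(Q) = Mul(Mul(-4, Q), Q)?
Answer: -754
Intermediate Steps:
Function('B')(Q) = Mul(-4, Pow(Q, 2))
Add(Function('B')(Add(-4, Mul(3, 6))), Function('z')(-18, 9)) = Add(Mul(-4, Pow(Add(-4, Mul(3, 6)), 2)), 30) = Add(Mul(-4, Pow(Add(-4, 18), 2)), 30) = Add(Mul(-4, Pow(14, 2)), 30) = Add(Mul(-4, 196), 30) = Add(-784, 30) = -754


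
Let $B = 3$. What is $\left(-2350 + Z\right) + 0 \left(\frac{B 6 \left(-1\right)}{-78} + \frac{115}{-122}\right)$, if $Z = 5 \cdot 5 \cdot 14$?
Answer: $-2000$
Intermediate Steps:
$Z = 350$ ($Z = 25 \cdot 14 = 350$)
$\left(-2350 + Z\right) + 0 \left(\frac{B 6 \left(-1\right)}{-78} + \frac{115}{-122}\right) = \left(-2350 + 350\right) + 0 \left(\frac{3 \cdot 6 \left(-1\right)}{-78} + \frac{115}{-122}\right) = -2000 + 0 \left(18 \left(-1\right) \left(- \frac{1}{78}\right) + 115 \left(- \frac{1}{122}\right)\right) = -2000 + 0 \left(\left(-18\right) \left(- \frac{1}{78}\right) - \frac{115}{122}\right) = -2000 + 0 \left(\frac{3}{13} - \frac{115}{122}\right) = -2000 + 0 \left(- \frac{1129}{1586}\right) = -2000 + 0 = -2000$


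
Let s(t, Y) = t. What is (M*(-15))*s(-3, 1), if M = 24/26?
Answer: 540/13 ≈ 41.538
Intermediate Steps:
M = 12/13 (M = 24*(1/26) = 12/13 ≈ 0.92308)
(M*(-15))*s(-3, 1) = ((12/13)*(-15))*(-3) = -180/13*(-3) = 540/13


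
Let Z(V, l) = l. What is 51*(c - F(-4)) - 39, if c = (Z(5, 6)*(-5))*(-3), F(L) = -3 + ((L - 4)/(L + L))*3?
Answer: 4551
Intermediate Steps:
F(L) = -3 + 3*(-4 + L)/(2*L) (F(L) = -3 + ((-4 + L)/((2*L)))*3 = -3 + ((-4 + L)*(1/(2*L)))*3 = -3 + ((-4 + L)/(2*L))*3 = -3 + 3*(-4 + L)/(2*L))
c = 90 (c = (6*(-5))*(-3) = -30*(-3) = 90)
51*(c - F(-4)) - 39 = 51*(90 - (-3/2 - 6/(-4))) - 39 = 51*(90 - (-3/2 - 6*(-¼))) - 39 = 51*(90 - (-3/2 + 3/2)) - 39 = 51*(90 - 1*0) - 39 = 51*(90 + 0) - 39 = 51*90 - 39 = 4590 - 39 = 4551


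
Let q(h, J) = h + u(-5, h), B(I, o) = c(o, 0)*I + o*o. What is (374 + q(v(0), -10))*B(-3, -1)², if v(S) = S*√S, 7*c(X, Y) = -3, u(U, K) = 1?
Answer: 96000/49 ≈ 1959.2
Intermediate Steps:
c(X, Y) = -3/7 (c(X, Y) = (⅐)*(-3) = -3/7)
B(I, o) = o² - 3*I/7 (B(I, o) = -3*I/7 + o*o = -3*I/7 + o² = o² - 3*I/7)
v(S) = S^(3/2)
q(h, J) = 1 + h (q(h, J) = h + 1 = 1 + h)
(374 + q(v(0), -10))*B(-3, -1)² = (374 + (1 + 0^(3/2)))*((-1)² - 3/7*(-3))² = (374 + (1 + 0))*(1 + 9/7)² = (374 + 1)*(16/7)² = 375*(256/49) = 96000/49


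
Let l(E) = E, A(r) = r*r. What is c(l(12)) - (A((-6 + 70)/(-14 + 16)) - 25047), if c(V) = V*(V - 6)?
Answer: 24095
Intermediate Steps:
A(r) = r**2
c(V) = V*(-6 + V)
c(l(12)) - (A((-6 + 70)/(-14 + 16)) - 25047) = 12*(-6 + 12) - (((-6 + 70)/(-14 + 16))**2 - 25047) = 12*6 - ((64/2)**2 - 25047) = 72 - ((64*(1/2))**2 - 25047) = 72 - (32**2 - 25047) = 72 - (1024 - 25047) = 72 - 1*(-24023) = 72 + 24023 = 24095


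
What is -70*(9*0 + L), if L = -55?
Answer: 3850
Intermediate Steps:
-70*(9*0 + L) = -70*(9*0 - 55) = -70*(0 - 55) = -70*(-55) = 3850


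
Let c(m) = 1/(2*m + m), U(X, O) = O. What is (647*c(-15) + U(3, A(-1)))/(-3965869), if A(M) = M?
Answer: 692/178464105 ≈ 3.8775e-6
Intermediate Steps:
c(m) = 1/(3*m)
(647*c(-15) + U(3, A(-1)))/(-3965869) = (647*((⅓)/(-15)) - 1)/(-3965869) = (647*((⅓)*(-1/15)) - 1)*(-1/3965869) = (647*(-1/45) - 1)*(-1/3965869) = (-647/45 - 1)*(-1/3965869) = -692/45*(-1/3965869) = 692/178464105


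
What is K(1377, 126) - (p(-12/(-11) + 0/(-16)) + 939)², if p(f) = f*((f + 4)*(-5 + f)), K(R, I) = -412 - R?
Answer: -1493797876198/1771561 ≈ -8.4321e+5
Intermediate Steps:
p(f) = f*(-5 + f)*(4 + f) (p(f) = f*((4 + f)*(-5 + f)) = f*((-5 + f)*(4 + f)) = f*(-5 + f)*(4 + f))
K(1377, 126) - (p(-12/(-11) + 0/(-16)) + 939)² = (-412 - 1*1377) - ((-12/(-11) + 0/(-16))*(-20 + (-12/(-11) + 0/(-16))² - (-12/(-11) + 0/(-16))) + 939)² = (-412 - 1377) - ((-12*(-1/11) + 0*(-1/16))*(-20 + (-12*(-1/11) + 0*(-1/16))² - (-12*(-1/11) + 0*(-1/16))) + 939)² = -1789 - ((12/11 + 0)*(-20 + (12/11 + 0)² - (12/11 + 0)) + 939)² = -1789 - (12*(-20 + (12/11)² - 1*12/11)/11 + 939)² = -1789 - (12*(-20 + 144/121 - 12/11)/11 + 939)² = -1789 - ((12/11)*(-2408/121) + 939)² = -1789 - (-28896/1331 + 939)² = -1789 - (1220913/1331)² = -1789 - 1*1490628553569/1771561 = -1789 - 1490628553569/1771561 = -1493797876198/1771561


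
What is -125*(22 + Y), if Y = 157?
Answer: -22375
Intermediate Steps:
-125*(22 + Y) = -125*(22 + 157) = -125*179 = -22375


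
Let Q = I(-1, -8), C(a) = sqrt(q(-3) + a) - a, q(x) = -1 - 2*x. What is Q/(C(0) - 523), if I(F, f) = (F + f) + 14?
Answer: -2615/273524 - 5*sqrt(5)/273524 ≈ -0.0096013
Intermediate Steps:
I(F, f) = 14 + F + f
C(a) = sqrt(5 + a) - a (C(a) = sqrt((-1 - 2*(-3)) + a) - a = sqrt((-1 + 6) + a) - a = sqrt(5 + a) - a)
Q = 5 (Q = 14 - 1 - 8 = 5)
Q/(C(0) - 523) = 5/((sqrt(5 + 0) - 1*0) - 523) = 5/((sqrt(5) + 0) - 523) = 5/(sqrt(5) - 523) = 5/(-523 + sqrt(5))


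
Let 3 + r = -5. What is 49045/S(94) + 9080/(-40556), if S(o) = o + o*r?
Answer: -498760915/6671462 ≈ -74.760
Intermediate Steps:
r = -8 (r = -3 - 5 = -8)
S(o) = -7*o (S(o) = o + o*(-8) = o - 8*o = -7*o)
49045/S(94) + 9080/(-40556) = 49045/((-7*94)) + 9080/(-40556) = 49045/(-658) + 9080*(-1/40556) = 49045*(-1/658) - 2270/10139 = -49045/658 - 2270/10139 = -498760915/6671462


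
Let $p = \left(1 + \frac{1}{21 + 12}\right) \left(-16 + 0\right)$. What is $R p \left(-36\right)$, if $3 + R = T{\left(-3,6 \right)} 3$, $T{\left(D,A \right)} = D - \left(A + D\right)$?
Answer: $- \frac{137088}{11} \approx -12463.0$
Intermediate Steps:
$T{\left(D,A \right)} = - A$ ($T{\left(D,A \right)} = D - \left(A + D\right) = - A$)
$p = - \frac{544}{33}$ ($p = \left(1 + \frac{1}{33}\right) \left(-16\right) = \frac{34}{33} \left(-16\right) = - \frac{544}{33} \approx -16.485$)
$R = -21$ ($R = -3 + \left(-1\right) 6 \cdot 3 = -3 - 18 = -21$)
$R p \left(-36\right) = \left(-21\right) \left(- \frac{544}{33}\right) \left(-36\right) = \frac{3808}{11} \left(-36\right) = - \frac{137088}{11}$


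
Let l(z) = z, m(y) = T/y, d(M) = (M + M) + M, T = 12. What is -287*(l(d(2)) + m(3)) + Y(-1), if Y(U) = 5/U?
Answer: -2875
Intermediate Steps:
d(M) = 3*M (d(M) = 2*M + M = 3*M)
m(y) = 12/y
-287*(l(d(2)) + m(3)) + Y(-1) = -287*(3*2 + 12/3) + 5/(-1) = -287*(6 + 12*(⅓)) + 5*(-1) = -287*(6 + 4) - 5 = -287*10 - 5 = -2870 - 5 = -2875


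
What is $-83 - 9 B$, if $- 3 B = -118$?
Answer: $-437$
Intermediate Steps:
$B = \frac{118}{3}$ ($B = \left(- \frac{1}{3}\right) \left(-118\right) = \frac{118}{3} \approx 39.333$)
$-83 - 9 B = -83 - 354 = -437$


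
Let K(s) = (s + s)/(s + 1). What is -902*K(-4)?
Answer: -7216/3 ≈ -2405.3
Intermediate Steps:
K(s) = 2*s/(1 + s) (K(s) = (2*s)/(1 + s) = 2*s/(1 + s))
-902*K(-4) = -1804*(-4)/(1 - 4) = -1804*(-4)/(-3) = -1804*(-4)*(-1)/3 = -902*8/3 = -7216/3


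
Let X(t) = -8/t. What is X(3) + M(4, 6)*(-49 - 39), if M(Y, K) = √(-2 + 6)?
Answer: -536/3 ≈ -178.67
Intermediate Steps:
M(Y, K) = 2 (M(Y, K) = √4 = 2)
X(3) + M(4, 6)*(-49 - 39) = -8/3 + 2*(-49 - 39) = -8*⅓ + 2*(-88) = -8/3 - 176 = -536/3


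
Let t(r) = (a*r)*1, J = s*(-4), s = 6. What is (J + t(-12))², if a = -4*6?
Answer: 69696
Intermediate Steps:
J = -24 (J = 6*(-4) = -24)
a = -24
t(r) = -24*r (t(r) = -24*r*1 = -24*r)
(J + t(-12))² = (-24 - 24*(-12))² = (-24 + 288)² = 264² = 69696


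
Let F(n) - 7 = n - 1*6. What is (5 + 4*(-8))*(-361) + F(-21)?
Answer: 9727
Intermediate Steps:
F(n) = 1 + n (F(n) = 7 + (n - 1*6) = 7 + (n - 6) = 7 + (-6 + n) = 1 + n)
(5 + 4*(-8))*(-361) + F(-21) = (5 + 4*(-8))*(-361) + (1 - 21) = (5 - 32)*(-361) - 20 = -27*(-361) - 20 = 9747 - 20 = 9727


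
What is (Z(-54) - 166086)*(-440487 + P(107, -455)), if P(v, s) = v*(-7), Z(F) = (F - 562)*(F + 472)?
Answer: 186896097464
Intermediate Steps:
Z(F) = (-562 + F)*(472 + F)
P(v, s) = -7*v
(Z(-54) - 166086)*(-440487 + P(107, -455)) = ((-265264 + (-54)² - 90*(-54)) - 166086)*(-440487 - 7*107) = ((-265264 + 2916 + 4860) - 166086)*(-440487 - 749) = (-257488 - 166086)*(-441236) = -423574*(-441236) = 186896097464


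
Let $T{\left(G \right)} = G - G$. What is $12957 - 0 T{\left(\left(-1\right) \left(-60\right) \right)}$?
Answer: $12957$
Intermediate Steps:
$T{\left(G \right)} = 0$
$12957 - 0 T{\left(\left(-1\right) \left(-60\right) \right)} = 12957 - 0 \cdot 0 = 12957 - 0 = 12957 + 0 = 12957$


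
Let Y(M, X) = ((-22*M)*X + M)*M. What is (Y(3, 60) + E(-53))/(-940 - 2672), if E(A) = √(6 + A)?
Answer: 3957/1204 - I*√47/3612 ≈ 3.2865 - 0.001898*I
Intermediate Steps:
Y(M, X) = M*(M - 22*M*X) (Y(M, X) = (-22*M*X + M)*M = (M - 22*M*X)*M = M*(M - 22*M*X))
(Y(3, 60) + E(-53))/(-940 - 2672) = (3²*(1 - 22*60) + √(6 - 53))/(-940 - 2672) = (9*(1 - 1320) + √(-47))/(-3612) = (9*(-1319) + I*√47)*(-1/3612) = (-11871 + I*√47)*(-1/3612) = 3957/1204 - I*√47/3612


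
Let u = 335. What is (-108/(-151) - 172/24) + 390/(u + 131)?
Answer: -1185215/211098 ≈ -5.6145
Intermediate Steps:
(-108/(-151) - 172/24) + 390/(u + 131) = (-108/(-151) - 172/24) + 390/(335 + 131) = (-108*(-1/151) - 172*1/24) + 390/466 = (108/151 - 43/6) + 390*(1/466) = -5845/906 + 195/233 = -1185215/211098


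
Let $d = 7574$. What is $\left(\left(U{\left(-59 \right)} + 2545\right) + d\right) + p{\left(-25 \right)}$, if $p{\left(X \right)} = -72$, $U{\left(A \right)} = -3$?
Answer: $10044$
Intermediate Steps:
$\left(\left(U{\left(-59 \right)} + 2545\right) + d\right) + p{\left(-25 \right)} = \left(\left(-3 + 2545\right) + 7574\right) - 72 = \left(2542 + 7574\right) - 72 = 10116 - 72 = 10044$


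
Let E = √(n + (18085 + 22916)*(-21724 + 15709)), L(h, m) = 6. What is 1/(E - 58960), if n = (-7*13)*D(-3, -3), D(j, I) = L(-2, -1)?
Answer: -58960/3722903161 - I*√246621561/3722903161 ≈ -1.5837e-5 - 4.2183e-6*I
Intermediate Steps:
D(j, I) = 6
n = -546 (n = -7*13*6 = -91*6 = -546)
E = I*√246621561 (E = √(-546 + (18085 + 22916)*(-21724 + 15709)) = √(-546 + 41001*(-6015)) = √(-546 - 246621015) = √(-246621561) = I*√246621561 ≈ 15704.0*I)
1/(E - 58960) = 1/(I*√246621561 - 58960) = 1/(-58960 + I*√246621561)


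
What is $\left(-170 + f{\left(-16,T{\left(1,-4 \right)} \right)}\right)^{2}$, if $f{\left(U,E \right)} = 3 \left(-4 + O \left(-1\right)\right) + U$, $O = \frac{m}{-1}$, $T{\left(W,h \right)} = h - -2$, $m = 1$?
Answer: $38025$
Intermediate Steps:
$T{\left(W,h \right)} = 2 + h$ ($T{\left(W,h \right)} = h + 2 = 2 + h$)
$O = -1$ ($O = 1 \frac{1}{-1} = 1 \left(-1\right) = -1$)
$f{\left(U,E \right)} = -9 + U$ ($f{\left(U,E \right)} = 3 \left(-4 - -1\right) + U = 3 \left(-4 + 1\right) + U = 3 \left(-3\right) + U = -9 + U$)
$\left(-170 + f{\left(-16,T{\left(1,-4 \right)} \right)}\right)^{2} = \left(-170 - 25\right)^{2} = \left(-195\right)^{2} = 38025$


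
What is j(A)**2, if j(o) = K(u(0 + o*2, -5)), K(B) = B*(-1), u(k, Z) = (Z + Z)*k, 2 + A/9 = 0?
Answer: 129600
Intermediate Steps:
A = -18 (A = -18 + 9*0 = -18 + 0 = -18)
u(k, Z) = 2*Z*k (u(k, Z) = (2*Z)*k = 2*Z*k)
K(B) = -B
j(o) = 20*o (j(o) = -2*(-5)*(0 + o*2) = -2*(-5)*(0 + 2*o) = -2*(-5)*2*o = -(-20)*o = 20*o)
j(A)**2 = (20*(-18))**2 = (-360)**2 = 129600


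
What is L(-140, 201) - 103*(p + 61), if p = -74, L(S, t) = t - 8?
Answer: 1532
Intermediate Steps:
L(S, t) = -8 + t
L(-140, 201) - 103*(p + 61) = (-8 + 201) - 103*(-74 + 61) = 193 - 103*(-13) = 193 + 1339 = 1532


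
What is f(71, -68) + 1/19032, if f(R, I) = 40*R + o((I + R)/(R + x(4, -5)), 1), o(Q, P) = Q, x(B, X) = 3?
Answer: 1999911145/704184 ≈ 2840.0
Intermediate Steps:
f(R, I) = 40*R + (I + R)/(3 + R) (f(R, I) = 40*R + (I + R)/(R + 3) = 40*R + (I + R)/(3 + R))
f(71, -68) + 1/19032 = (-68 + 71 + 40*71*(3 + 71))/(3 + 71) + 1/19032 = (-68 + 71 + 40*71*74)/74 + 1/19032 = (-68 + 71 + 210160)/74 + 1/19032 = (1/74)*210163 + 1/19032 = 210163/74 + 1/19032 = 1999911145/704184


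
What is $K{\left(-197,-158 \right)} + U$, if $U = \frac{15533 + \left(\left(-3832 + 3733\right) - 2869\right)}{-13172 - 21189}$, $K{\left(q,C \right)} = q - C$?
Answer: $- \frac{1352644}{34361} \approx -39.366$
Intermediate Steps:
$U = - \frac{12565}{34361}$ ($U = \frac{15533 - 2968}{-34361} = \left(15533 - 2968\right) \left(- \frac{1}{34361}\right) = 12565 \left(- \frac{1}{34361}\right) = - \frac{12565}{34361} \approx -0.36568$)
$K{\left(-197,-158 \right)} + U = \left(-197 - -158\right) - \frac{12565}{34361} = \left(-197 + 158\right) - \frac{12565}{34361} = -39 - \frac{12565}{34361} = - \frac{1352644}{34361}$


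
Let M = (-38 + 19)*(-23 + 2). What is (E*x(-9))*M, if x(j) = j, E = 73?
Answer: -262143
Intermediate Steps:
M = 399 (M = -19*(-21) = 399)
(E*x(-9))*M = (73*(-9))*399 = -657*399 = -262143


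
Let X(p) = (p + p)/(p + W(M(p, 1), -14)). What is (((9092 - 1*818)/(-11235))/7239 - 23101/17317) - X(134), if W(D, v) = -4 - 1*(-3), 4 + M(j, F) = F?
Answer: -1572306407101/469464822435 ≈ -3.3491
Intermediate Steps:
M(j, F) = -4 + F
W(D, v) = -1 (W(D, v) = -4 + 3 = -1)
X(p) = 2*p/(-1 + p) (X(p) = (p + p)/(p - 1) = (2*p)/(-1 + p) = 2*p/(-1 + p))
(((9092 - 1*818)/(-11235))/7239 - 23101/17317) - X(134) = (((9092 - 1*818)/(-11235))/7239 - 23101/17317) - 2*134/(-1 + 134) = (((9092 - 818)*(-1/11235))*(1/7239) - 23101*1/17317) - 2*134/133 = ((8274*(-1/11235))*(1/7239) - 23101/17317) - 2*134/133 = (-394/535*1/7239 - 23101/17317) - 1*268/133 = (-394/3872865 - 23101/17317) - 268/133 = -89473877263/67066403205 - 268/133 = -1572306407101/469464822435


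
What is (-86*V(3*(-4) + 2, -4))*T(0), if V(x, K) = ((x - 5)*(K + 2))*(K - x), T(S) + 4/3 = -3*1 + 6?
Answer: -25800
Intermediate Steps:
T(S) = 5/3 (T(S) = -4/3 + (-3*1 + 6) = -4/3 + (-3 + 6) = -4/3 + 3 = 5/3)
V(x, K) = (-5 + x)*(2 + K)*(K - x) (V(x, K) = ((-5 + x)*(2 + K))*(K - x) = (-5 + x)*(2 + K)*(K - x))
(-86*V(3*(-4) + 2, -4))*T(0) = -86*(-10*(-4) - 5*(-4)**2 - 2*(3*(-4) + 2)**2 + 10*(3*(-4) + 2) + (3*(-4) + 2)*(-4)**2 - 1*(-4)*(3*(-4) + 2)**2 + 7*(-4)*(3*(-4) + 2))*(5/3) = -86*(40 - 5*16 - 2*(-12 + 2)**2 + 10*(-12 + 2) + (-12 + 2)*16 - 1*(-4)*(-12 + 2)**2 + 7*(-4)*(-12 + 2))*(5/3) = -86*(40 - 80 - 2*(-10)**2 + 10*(-10) - 10*16 - 1*(-4)*(-10)**2 + 7*(-4)*(-10))*(5/3) = -86*(40 - 80 - 2*100 - 100 - 160 - 1*(-4)*100 + 280)*(5/3) = -86*(40 - 80 - 200 - 100 - 160 + 400 + 280)*(5/3) = -86*180*(5/3) = -15480*5/3 = -25800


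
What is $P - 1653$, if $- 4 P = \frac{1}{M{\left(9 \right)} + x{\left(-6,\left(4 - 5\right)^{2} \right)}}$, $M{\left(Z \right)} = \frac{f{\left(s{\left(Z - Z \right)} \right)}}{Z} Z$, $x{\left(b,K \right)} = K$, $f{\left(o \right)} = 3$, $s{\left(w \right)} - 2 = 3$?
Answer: $- \frac{26449}{16} \approx -1653.1$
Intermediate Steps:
$s{\left(w \right)} = 5$ ($s{\left(w \right)} = 2 + 3 = 5$)
$M{\left(Z \right)} = 3$ ($M{\left(Z \right)} = \frac{3}{Z} Z = 3$)
$P = - \frac{1}{16}$ ($P = - \frac{1}{4 \left(3 + \left(4 - 5\right)^{2}\right)} = - \frac{1}{4 \left(3 + \left(-1\right)^{2}\right)} = - \frac{1}{4 \left(3 + 1\right)} = - \frac{1}{4 \cdot 4} = \left(- \frac{1}{4}\right) \frac{1}{4} = - \frac{1}{16} \approx -0.0625$)
$P - 1653 = - \frac{1}{16} - 1653 = - \frac{26449}{16}$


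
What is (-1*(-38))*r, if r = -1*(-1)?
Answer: 38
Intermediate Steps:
r = 1
(-1*(-38))*r = -1*(-38)*1 = 38*1 = 38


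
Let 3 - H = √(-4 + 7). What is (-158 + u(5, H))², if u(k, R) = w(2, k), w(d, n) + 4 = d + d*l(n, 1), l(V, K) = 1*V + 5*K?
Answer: 19600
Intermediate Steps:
l(V, K) = V + 5*K
H = 3 - √3 (H = 3 - √(-4 + 7) = 3 - √3 ≈ 1.2680)
w(d, n) = -4 + d + d*(5 + n) (w(d, n) = -4 + (d + d*(n + 5*1)) = -4 + (d + d*(n + 5)) = -4 + (d + d*(5 + n)) = -4 + d + d*(5 + n))
u(k, R) = 8 + 2*k (u(k, R) = -4 + 2 + 2*(5 + k) = -4 + 2 + (10 + 2*k) = 8 + 2*k)
(-158 + u(5, H))² = (-158 + (8 + 2*5))² = (-158 + (8 + 10))² = (-158 + 18)² = (-140)² = 19600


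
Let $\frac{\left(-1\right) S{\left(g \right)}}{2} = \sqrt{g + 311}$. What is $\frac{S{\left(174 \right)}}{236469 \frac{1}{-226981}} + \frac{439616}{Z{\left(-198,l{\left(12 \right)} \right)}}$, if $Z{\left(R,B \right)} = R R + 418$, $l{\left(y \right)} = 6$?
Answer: $\frac{219808}{19811} + \frac{453962 \sqrt{485}}{236469} \approx 53.373$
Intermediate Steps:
$S{\left(g \right)} = - 2 \sqrt{311 + g}$ ($S{\left(g \right)} = - 2 \sqrt{g + 311} = - 2 \sqrt{311 + g}$)
$Z{\left(R,B \right)} = 418 + R^{2}$ ($Z{\left(R,B \right)} = R^{2} + 418 = 418 + R^{2}$)
$\frac{S{\left(174 \right)}}{236469 \frac{1}{-226981}} + \frac{439616}{Z{\left(-198,l{\left(12 \right)} \right)}} = \frac{\left(-2\right) \sqrt{311 + 174}}{236469 \frac{1}{-226981}} + \frac{439616}{418 + \left(-198\right)^{2}} = \frac{\left(-2\right) \sqrt{485}}{236469 \left(- \frac{1}{226981}\right)} + \frac{439616}{418 + 39204} = \frac{\left(-2\right) \sqrt{485}}{- \frac{236469}{226981}} + \frac{439616}{39622} = - 2 \sqrt{485} \left(- \frac{226981}{236469}\right) + 439616 \cdot \frac{1}{39622} = \frac{453962 \sqrt{485}}{236469} + \frac{219808}{19811} = \frac{219808}{19811} + \frac{453962 \sqrt{485}}{236469}$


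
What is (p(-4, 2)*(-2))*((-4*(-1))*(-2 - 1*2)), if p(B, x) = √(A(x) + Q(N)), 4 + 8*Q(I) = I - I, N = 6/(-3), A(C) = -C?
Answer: 16*I*√10 ≈ 50.596*I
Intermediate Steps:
N = -2 (N = 6*(-⅓) = -2)
Q(I) = -½ (Q(I) = -½ + (I - I)/8 = -½ + (⅛)*0 = -½ + 0 = -½)
p(B, x) = √(-½ - x) (p(B, x) = √(-x - ½) = √(-½ - x))
(p(-4, 2)*(-2))*((-4*(-1))*(-2 - 1*2)) = ((√(-2 - 4*2)/2)*(-2))*((-4*(-1))*(-2 - 1*2)) = ((√(-2 - 8)/2)*(-2))*(4*(-2 - 2)) = ((√(-10)/2)*(-2))*(4*(-4)) = (((I*√10)/2)*(-2))*(-16) = ((I*√10/2)*(-2))*(-16) = -I*√10*(-16) = 16*I*√10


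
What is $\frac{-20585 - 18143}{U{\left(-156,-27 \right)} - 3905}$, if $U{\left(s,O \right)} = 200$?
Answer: $\frac{38728}{3705} \approx 10.453$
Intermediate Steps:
$\frac{-20585 - 18143}{U{\left(-156,-27 \right)} - 3905} = \frac{-20585 - 18143}{200 - 3905} = - \frac{38728}{-3705} = \left(-38728\right) \left(- \frac{1}{3705}\right) = \frac{38728}{3705}$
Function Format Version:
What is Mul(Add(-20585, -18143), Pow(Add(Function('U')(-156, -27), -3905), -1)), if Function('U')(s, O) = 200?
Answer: Rational(38728, 3705) ≈ 10.453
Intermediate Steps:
Mul(Add(-20585, -18143), Pow(Add(Function('U')(-156, -27), -3905), -1)) = Mul(Add(-20585, -18143), Pow(Add(200, -3905), -1)) = Mul(-38728, Pow(-3705, -1)) = Mul(-38728, Rational(-1, 3705)) = Rational(38728, 3705)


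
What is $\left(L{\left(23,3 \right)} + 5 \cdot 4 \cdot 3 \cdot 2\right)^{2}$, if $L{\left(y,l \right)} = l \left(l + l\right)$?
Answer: $19044$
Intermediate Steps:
$L{\left(y,l \right)} = 2 l^{2}$ ($L{\left(y,l \right)} = l 2 l = 2 l^{2}$)
$\left(L{\left(23,3 \right)} + 5 \cdot 4 \cdot 3 \cdot 2\right)^{2} = \left(2 \cdot 3^{2} + 5 \cdot 4 \cdot 3 \cdot 2\right)^{2} = \left(2 \cdot 9 + 20 \cdot 3 \cdot 2\right)^{2} = \left(18 + 60 \cdot 2\right)^{2} = \left(18 + 120\right)^{2} = 138^{2} = 19044$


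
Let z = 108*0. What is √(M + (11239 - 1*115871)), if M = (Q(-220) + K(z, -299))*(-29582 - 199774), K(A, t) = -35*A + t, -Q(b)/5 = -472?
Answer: 2*I*√118201837 ≈ 21744.0*I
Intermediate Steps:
Q(b) = 2360 (Q(b) = -5*(-472) = 2360)
z = 0
K(A, t) = t - 35*A
M = -472702716 (M = (2360 + (-299 - 35*0))*(-29582 - 199774) = (2360 + (-299 + 0))*(-229356) = (2360 - 299)*(-229356) = 2061*(-229356) = -472702716)
√(M + (11239 - 1*115871)) = √(-472702716 + (11239 - 1*115871)) = √(-472702716 + (11239 - 115871)) = √(-472702716 - 104632) = √(-472807348) = 2*I*√118201837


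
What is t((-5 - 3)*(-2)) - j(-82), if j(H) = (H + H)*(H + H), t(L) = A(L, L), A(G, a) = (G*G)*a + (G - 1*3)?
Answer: -22787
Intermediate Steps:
A(G, a) = -3 + G + a*G**2 (A(G, a) = G**2*a + (G - 3) = a*G**2 + (-3 + G) = -3 + G + a*G**2)
t(L) = -3 + L + L**3 (t(L) = -3 + L + L*L**2 = -3 + L + L**3)
j(H) = 4*H**2 (j(H) = (2*H)*(2*H) = 4*H**2)
t((-5 - 3)*(-2)) - j(-82) = (-3 + (-5 - 3)*(-2) + ((-5 - 3)*(-2))**3) - 4*(-82)**2 = (-3 - 8*(-2) + (-8*(-2))**3) - 4*6724 = (-3 + 16 + 16**3) - 1*26896 = (-3 + 16 + 4096) - 26896 = 4109 - 26896 = -22787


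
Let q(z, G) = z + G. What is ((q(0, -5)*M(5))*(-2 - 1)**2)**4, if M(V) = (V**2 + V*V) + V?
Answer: 37523281640625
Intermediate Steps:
q(z, G) = G + z
M(V) = V + 2*V**2 (M(V) = (V**2 + V**2) + V = 2*V**2 + V = V + 2*V**2)
((q(0, -5)*M(5))*(-2 - 1)**2)**4 = (((-5 + 0)*(5*(1 + 2*5)))*(-2 - 1)**2)**4 = (-25*(1 + 10)*(-3)**2)**4 = (-25*11*9)**4 = (-5*55*9)**4 = (-275*9)**4 = (-2475)**4 = 37523281640625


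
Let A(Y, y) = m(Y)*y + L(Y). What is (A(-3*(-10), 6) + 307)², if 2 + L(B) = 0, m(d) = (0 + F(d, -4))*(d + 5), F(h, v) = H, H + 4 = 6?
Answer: 525625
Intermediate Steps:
H = 2 (H = -4 + 6 = 2)
F(h, v) = 2
m(d) = 10 + 2*d (m(d) = (0 + 2)*(d + 5) = 2*(5 + d) = 10 + 2*d)
L(B) = -2 (L(B) = -2 + 0 = -2)
A(Y, y) = -2 + y*(10 + 2*Y) (A(Y, y) = (10 + 2*Y)*y - 2 = y*(10 + 2*Y) - 2 = -2 + y*(10 + 2*Y))
(A(-3*(-10), 6) + 307)² = ((-2 + 2*6*(5 - 3*(-10))) + 307)² = ((-2 + 2*6*(5 + 30)) + 307)² = ((-2 + 2*6*35) + 307)² = ((-2 + 420) + 307)² = (418 + 307)² = 725² = 525625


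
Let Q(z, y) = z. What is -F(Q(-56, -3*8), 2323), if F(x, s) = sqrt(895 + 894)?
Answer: -sqrt(1789) ≈ -42.297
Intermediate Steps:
F(x, s) = sqrt(1789)
-F(Q(-56, -3*8), 2323) = -sqrt(1789)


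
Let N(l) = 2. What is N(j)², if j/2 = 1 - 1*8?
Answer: 4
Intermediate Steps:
j = -14 (j = 2*(1 - 1*8) = 2*(1 - 8) = 2*(-7) = -14)
N(j)² = 2² = 4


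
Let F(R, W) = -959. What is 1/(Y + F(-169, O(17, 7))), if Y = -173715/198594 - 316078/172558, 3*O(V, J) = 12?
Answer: -5711497242/5492783706295 ≈ -0.0010398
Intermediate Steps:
O(V, J) = 4 (O(V, J) = (1/3)*12 = 4)
Y = -15457851217/5711497242 (Y = -173715*1/198594 - 316078*1/172558 = -57905/66198 - 158039/86279 = -15457851217/5711497242 ≈ -2.7064)
1/(Y + F(-169, O(17, 7))) = 1/(-15457851217/5711497242 - 959) = 1/(-5492783706295/5711497242) = -5711497242/5492783706295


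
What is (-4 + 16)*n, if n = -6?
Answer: -72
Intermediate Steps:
(-4 + 16)*n = (-4 + 16)*(-6) = 12*(-6) = -72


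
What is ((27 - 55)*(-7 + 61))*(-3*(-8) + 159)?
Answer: -276696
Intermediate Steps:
((27 - 55)*(-7 + 61))*(-3*(-8) + 159) = (-28*54)*(24 + 159) = -1512*183 = -276696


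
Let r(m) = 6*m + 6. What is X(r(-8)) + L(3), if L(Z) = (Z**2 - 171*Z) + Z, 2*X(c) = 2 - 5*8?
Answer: -520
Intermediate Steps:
r(m) = 6 + 6*m
X(c) = -19 (X(c) = (2 - 5*8)/2 = (2 - 40)/2 = (1/2)*(-38) = -19)
L(Z) = Z**2 - 170*Z
X(r(-8)) + L(3) = -19 + 3*(-170 + 3) = -19 + 3*(-167) = -19 - 501 = -520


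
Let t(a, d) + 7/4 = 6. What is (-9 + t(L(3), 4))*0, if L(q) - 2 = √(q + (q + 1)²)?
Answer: 0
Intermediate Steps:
L(q) = 2 + √(q + (1 + q)²) (L(q) = 2 + √(q + (q + 1)²) = 2 + √(q + (1 + q)²))
t(a, d) = 17/4 (t(a, d) = -7/4 + 6 = 17/4)
(-9 + t(L(3), 4))*0 = (-9 + 17/4)*0 = -19/4*0 = 0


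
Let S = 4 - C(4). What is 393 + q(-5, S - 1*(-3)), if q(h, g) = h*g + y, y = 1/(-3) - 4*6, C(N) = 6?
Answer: 1091/3 ≈ 363.67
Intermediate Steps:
y = -73/3 (y = -⅓ - 24 = -73/3 ≈ -24.333)
S = -2 (S = 4 - 1*6 = 4 - 6 = -2)
q(h, g) = -73/3 + g*h (q(h, g) = h*g - 73/3 = g*h - 73/3 = -73/3 + g*h)
393 + q(-5, S - 1*(-3)) = 393 + (-73/3 + (-2 - 1*(-3))*(-5)) = 393 + (-73/3 + (-2 + 3)*(-5)) = 393 + (-73/3 + 1*(-5)) = 393 + (-73/3 - 5) = 393 - 88/3 = 1091/3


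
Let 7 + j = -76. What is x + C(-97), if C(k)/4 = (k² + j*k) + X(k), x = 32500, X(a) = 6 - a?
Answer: 102752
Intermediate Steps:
j = -83 (j = -7 - 76 = -83)
C(k) = 24 - 336*k + 4*k² (C(k) = 4*((k² - 83*k) + (6 - k)) = 4*(6 + k² - 84*k) = 24 - 336*k + 4*k²)
x + C(-97) = 32500 + (24 - 336*(-97) + 4*(-97)²) = 32500 + (24 + 32592 + 4*9409) = 32500 + (24 + 32592 + 37636) = 32500 + 70252 = 102752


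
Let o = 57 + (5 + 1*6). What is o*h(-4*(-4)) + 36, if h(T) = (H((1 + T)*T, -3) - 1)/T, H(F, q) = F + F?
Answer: 9375/4 ≈ 2343.8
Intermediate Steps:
H(F, q) = 2*F
o = 68 (o = 57 + (5 + 6) = 57 + 11 = 68)
h(T) = (-1 + 2*T*(1 + T))/T (h(T) = (2*((1 + T)*T) - 1)/T = (2*(T*(1 + T)) - 1)/T = (2*T*(1 + T) - 1)/T = (-1 + 2*T*(1 + T))/T)
o*h(-4*(-4)) + 36 = 68*(2 - 1/((-4*(-4))) + 2*(-4*(-4))) + 36 = 68*(2 - 1/16 + 2*16) + 36 = 68*(2 - 1*1/16 + 32) + 36 = 68*(2 - 1/16 + 32) + 36 = 68*(543/16) + 36 = 9231/4 + 36 = 9375/4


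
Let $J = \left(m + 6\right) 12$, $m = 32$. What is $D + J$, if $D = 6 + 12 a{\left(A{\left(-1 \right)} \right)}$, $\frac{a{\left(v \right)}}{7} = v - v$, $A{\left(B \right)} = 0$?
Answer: $462$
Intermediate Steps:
$a{\left(v \right)} = 0$ ($a{\left(v \right)} = 7 \left(v - v\right) = 7 \cdot 0 = 0$)
$D = 6$ ($D = 6 + 12 \cdot 0 = 6 + 0 = 6$)
$J = 456$ ($J = \left(32 + 6\right) 12 = 38 \cdot 12 = 456$)
$D + J = 6 + 456 = 462$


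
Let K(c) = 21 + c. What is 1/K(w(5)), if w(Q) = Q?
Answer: 1/26 ≈ 0.038462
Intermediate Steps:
1/K(w(5)) = 1/(21 + 5) = 1/26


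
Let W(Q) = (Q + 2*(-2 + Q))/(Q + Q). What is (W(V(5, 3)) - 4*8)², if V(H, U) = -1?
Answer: 3249/4 ≈ 812.25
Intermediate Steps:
W(Q) = (-4 + 3*Q)/(2*Q) (W(Q) = (Q + (-4 + 2*Q))/((2*Q)) = (-4 + 3*Q)*(1/(2*Q)) = (-4 + 3*Q)/(2*Q))
(W(V(5, 3)) - 4*8)² = ((3/2 - 2/(-1)) - 4*8)² = ((3/2 - 2*(-1)) - 32)² = ((3/2 + 2) - 32)² = (7/2 - 32)² = (-57/2)² = 3249/4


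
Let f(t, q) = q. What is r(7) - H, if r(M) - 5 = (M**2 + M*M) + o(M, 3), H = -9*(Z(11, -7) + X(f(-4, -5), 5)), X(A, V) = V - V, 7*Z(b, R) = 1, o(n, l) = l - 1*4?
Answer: 723/7 ≈ 103.29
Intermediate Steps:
o(n, l) = -4 + l (o(n, l) = l - 4 = -4 + l)
Z(b, R) = 1/7 (Z(b, R) = (1/7)*1 = 1/7)
X(A, V) = 0
H = -9/7 (H = -9*(1/7 + 0) = -9*1/7 = -9/7 ≈ -1.2857)
r(M) = 4 + 2*M**2 (r(M) = 5 + ((M**2 + M*M) + (-4 + 3)) = 5 + ((M**2 + M**2) - 1) = 5 + (2*M**2 - 1) = 5 + (-1 + 2*M**2) = 4 + 2*M**2)
r(7) - H = (4 + 2*7**2) - 1*(-9/7) = (4 + 2*49) + 9/7 = (4 + 98) + 9/7 = 102 + 9/7 = 723/7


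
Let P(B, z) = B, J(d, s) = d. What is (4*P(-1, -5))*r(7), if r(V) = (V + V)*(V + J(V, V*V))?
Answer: -784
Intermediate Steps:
r(V) = 4*V² (r(V) = (V + V)*(V + V) = (2*V)*(2*V) = 4*V²)
(4*P(-1, -5))*r(7) = (4*(-1))*(4*7²) = -16*49 = -4*196 = -784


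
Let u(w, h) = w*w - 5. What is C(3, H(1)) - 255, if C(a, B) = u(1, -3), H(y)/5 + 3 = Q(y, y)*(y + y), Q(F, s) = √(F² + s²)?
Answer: -259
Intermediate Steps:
H(y) = -15 + 10*y*√2*√(y²) (H(y) = -15 + 5*(√(y² + y²)*(y + y)) = -15 + 5*(√(2*y²)*(2*y)) = -15 + 5*((√2*√(y²))*(2*y)) = -15 + 5*(2*y*√2*√(y²)) = -15 + 10*y*√2*√(y²))
u(w, h) = -5 + w² (u(w, h) = w² - 5 = -5 + w²)
C(a, B) = -4 (C(a, B) = -5 + 1² = -5 + 1 = -4)
C(3, H(1)) - 255 = -4 - 255 = -259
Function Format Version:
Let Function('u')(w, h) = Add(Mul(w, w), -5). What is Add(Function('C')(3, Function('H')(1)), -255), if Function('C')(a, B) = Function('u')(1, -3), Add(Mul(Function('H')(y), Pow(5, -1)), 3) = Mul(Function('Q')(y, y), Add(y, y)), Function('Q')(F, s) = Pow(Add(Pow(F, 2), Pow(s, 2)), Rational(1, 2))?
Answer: -259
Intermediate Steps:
Function('H')(y) = Add(-15, Mul(10, y, Pow(2, Rational(1, 2)), Pow(Pow(y, 2), Rational(1, 2)))) (Function('H')(y) = Add(-15, Mul(5, Mul(Pow(Add(Pow(y, 2), Pow(y, 2)), Rational(1, 2)), Add(y, y)))) = Add(-15, Mul(5, Mul(Pow(Mul(2, Pow(y, 2)), Rational(1, 2)), Mul(2, y)))) = Add(-15, Mul(5, Mul(Mul(Pow(2, Rational(1, 2)), Pow(Pow(y, 2), Rational(1, 2))), Mul(2, y)))) = Add(-15, Mul(5, Mul(2, y, Pow(2, Rational(1, 2)), Pow(Pow(y, 2), Rational(1, 2))))) = Add(-15, Mul(10, y, Pow(2, Rational(1, 2)), Pow(Pow(y, 2), Rational(1, 2)))))
Function('u')(w, h) = Add(-5, Pow(w, 2)) (Function('u')(w, h) = Add(Pow(w, 2), -5) = Add(-5, Pow(w, 2)))
Function('C')(a, B) = -4 (Function('C')(a, B) = Add(-5, Pow(1, 2)) = Add(-5, 1) = -4)
Add(Function('C')(3, Function('H')(1)), -255) = Add(-4, -255) = -259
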